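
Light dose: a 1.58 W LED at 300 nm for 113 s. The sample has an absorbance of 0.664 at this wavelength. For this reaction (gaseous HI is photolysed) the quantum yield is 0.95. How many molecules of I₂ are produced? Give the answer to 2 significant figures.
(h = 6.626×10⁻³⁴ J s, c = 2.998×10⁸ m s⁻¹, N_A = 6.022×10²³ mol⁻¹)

2.0×10²⁰ molecules

Photon energy at 300 nm: hc/λ = (6.626×10⁻³⁴)(2.998×10⁸)/(300×10⁻⁹) = 6.622×10⁻¹⁹ J.
Energy delivered: (1.58 W)(113 s) = 178.5 J.
Photons incident: 178.5 / 6.622×10⁻¹⁹ = 2.696×10²⁰, i.e. 2.696×10²⁰/6.022×10²³ = 4.477×10⁻⁴ mol.
Fraction absorbed: 1 − 10^(−0.664) = 0.7832.
Photons absorbed: 0.7832 × 4.477×10⁻⁴ = 3.506×10⁻⁴ mol.
Product: Φ × n_abs = 0.95 × 3.506×10⁻⁴ = 3.331×10⁻⁴ mol.
As a count: 3.331×10⁻⁴ × 6.022×10²³ = 2.0×10²⁰.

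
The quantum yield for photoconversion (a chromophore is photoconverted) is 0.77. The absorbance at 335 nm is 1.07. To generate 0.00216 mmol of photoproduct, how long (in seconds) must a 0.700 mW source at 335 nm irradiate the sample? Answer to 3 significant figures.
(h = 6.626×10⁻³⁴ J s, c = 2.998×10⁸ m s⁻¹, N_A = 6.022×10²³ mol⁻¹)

t ≈ 1560 s

Product: 0.00216 mmol = 2.16×10⁻⁶ mol.
Photons that must be absorbed: 2.16×10⁻⁶ / 0.77 = 2.805×10⁻⁶ mol.
Fraction absorbed: 1 − 10^(−1.07) = 0.9149.
Incident photons needed: 2.805×10⁻⁶ / 0.9149 = 3.066×10⁻⁶ mol.
Photon energy: hc/λ = 5.930×10⁻¹⁹ J; per mole, 3.571×10⁵ J mol⁻¹.
Energy required: 3.066×10⁻⁶ × 3.571×10⁵ = 1.095 J.
Time: 1.095 J / 0.0007 W = 1560 s.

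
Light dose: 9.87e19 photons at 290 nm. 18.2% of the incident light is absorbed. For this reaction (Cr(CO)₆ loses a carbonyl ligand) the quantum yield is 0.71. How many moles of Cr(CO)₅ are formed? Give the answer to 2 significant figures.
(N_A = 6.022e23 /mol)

2.1e-5 mol

Moles of photons: 9.87e19 / 6.022e23 = 1.639e-4 mol.
Photons absorbed: 0.182 × 1.639e-4 = 2.983e-5 mol.
Product: Φ × n_abs = 0.71 × 2.983e-5 = 2.118e-5 mol.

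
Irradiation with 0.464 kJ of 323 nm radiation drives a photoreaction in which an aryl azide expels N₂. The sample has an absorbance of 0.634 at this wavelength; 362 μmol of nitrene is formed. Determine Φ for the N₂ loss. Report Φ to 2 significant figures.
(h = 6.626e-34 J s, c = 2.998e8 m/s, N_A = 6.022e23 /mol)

Product: 362 μmol = 3.62e-4 mol.
Photon energy at 323 nm: hc/λ = (6.626e-34)(2.998e8)/(323e-9) = 6.150e-19 J.
Incident energy: 0.464 kJ = 464 J.
Photons incident: 464 / 6.150e-19 = 7.545e20, i.e. 7.545e20/6.022e23 = 0.001253 mol.
Fraction absorbed: 1 − 10^(−0.634) = 0.7677.
Photons absorbed: 0.7677 × 0.001253 = 9.619e-4 mol.
Φ = 3.62e-4 mol / 9.619e-4 mol photons = 0.38.

Φ = 0.38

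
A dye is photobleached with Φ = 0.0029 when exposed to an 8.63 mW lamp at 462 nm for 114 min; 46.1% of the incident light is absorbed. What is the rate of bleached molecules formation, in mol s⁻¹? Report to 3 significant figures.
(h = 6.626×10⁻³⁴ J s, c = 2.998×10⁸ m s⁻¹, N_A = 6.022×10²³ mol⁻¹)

Photon energy at 462 nm: hc/λ = (6.626×10⁻³⁴)(2.998×10⁸)/(462×10⁻⁹) = 4.300×10⁻¹⁹ J.
Energy delivered: (8.63 mW)(6840 s) = 59.03 J.
Photons incident: 59.03 / 4.300×10⁻¹⁹ = 1.373×10²⁰, i.e. 1.373×10²⁰/6.022×10²³ = 2.280×10⁻⁴ mol.
Photons absorbed: 0.461 × 2.280×10⁻⁴ = 1.051×10⁻⁴ mol.
Product formed: 0.0029 × 1.051×10⁻⁴ = 3.048×10⁻⁷ mol.
Rate: 3.048×10⁻⁷ / 6840 s = 4.46×10⁻¹¹ mol s⁻¹.

4.46×10⁻¹¹ mol s⁻¹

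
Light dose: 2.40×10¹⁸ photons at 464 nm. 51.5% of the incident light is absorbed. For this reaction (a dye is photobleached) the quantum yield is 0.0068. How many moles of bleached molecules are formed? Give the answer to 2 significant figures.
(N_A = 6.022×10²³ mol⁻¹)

1.4×10⁻⁸ mol

Moles of photons: 2.40×10¹⁸ / 6.022×10²³ = 3.985×10⁻⁶ mol.
Photons absorbed: 0.515 × 3.985×10⁻⁶ = 2.052×10⁻⁶ mol.
Product: Φ × n_abs = 0.0068 × 2.052×10⁻⁶ = 1.395×10⁻⁸ mol.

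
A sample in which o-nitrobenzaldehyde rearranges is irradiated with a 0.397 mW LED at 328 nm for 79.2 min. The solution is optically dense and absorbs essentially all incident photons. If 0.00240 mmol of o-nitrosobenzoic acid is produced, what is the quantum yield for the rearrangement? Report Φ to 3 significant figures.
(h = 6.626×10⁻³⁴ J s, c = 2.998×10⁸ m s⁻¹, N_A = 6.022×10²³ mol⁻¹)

Φ = 0.464

Product: 0.00240 mmol = 2.40×10⁻⁶ mol.
Photon energy at 328 nm: hc/λ = (6.626×10⁻³⁴)(2.998×10⁸)/(328×10⁻⁹) = 6.056×10⁻¹⁹ J.
Energy delivered: (0.397 mW)(4752 s) = 1.887 J.
Photons incident: 1.887 / 6.056×10⁻¹⁹ = 3.116×10¹⁸, i.e. 3.116×10¹⁸/6.022×10²³ = 5.174×10⁻⁶ mol.
Φ = 2.40×10⁻⁶ mol / 5.174×10⁻⁶ mol photons = 0.464.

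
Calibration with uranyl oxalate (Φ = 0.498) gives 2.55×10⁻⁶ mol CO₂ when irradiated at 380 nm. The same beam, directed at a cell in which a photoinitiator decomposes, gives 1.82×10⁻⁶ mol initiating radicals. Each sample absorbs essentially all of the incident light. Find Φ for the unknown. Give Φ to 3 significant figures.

Photons absorbed by the actinometer: 2.55×10⁻⁶ / 0.498 = 5.120×10⁻⁶ mol.
Φ(unknown) = 1.82×10⁻⁶ / 5.120×10⁻⁶ = 0.355.

Φ = 0.355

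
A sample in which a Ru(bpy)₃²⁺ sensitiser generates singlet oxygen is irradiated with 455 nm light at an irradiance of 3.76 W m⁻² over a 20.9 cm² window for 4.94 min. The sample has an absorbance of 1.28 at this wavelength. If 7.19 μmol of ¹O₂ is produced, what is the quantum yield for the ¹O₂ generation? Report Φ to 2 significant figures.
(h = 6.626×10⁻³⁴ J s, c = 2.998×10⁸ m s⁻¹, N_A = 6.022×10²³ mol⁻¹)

Product: 7.19 μmol = 7.19×10⁻⁶ mol.
Photon energy at 455 nm: hc/λ = (6.626×10⁻³⁴)(2.998×10⁸)/(455×10⁻⁹) = 4.366×10⁻¹⁹ J.
Energy delivered: (3.76 W m⁻²)(20.9×10⁻⁴ m²)(296.4 s) = 2.329 J.
Photons incident: 2.329 / 4.366×10⁻¹⁹ = 5.334×10¹⁸, i.e. 5.334×10¹⁸/6.022×10²³ = 8.858×10⁻⁶ mol.
Fraction absorbed: 1 − 10^(−1.28) = 0.9475.
Photons absorbed: 0.9475 × 8.858×10⁻⁶ = 8.393×10⁻⁶ mol.
Φ = 7.19×10⁻⁶ mol / 8.393×10⁻⁶ mol photons = 0.86.

Φ = 0.86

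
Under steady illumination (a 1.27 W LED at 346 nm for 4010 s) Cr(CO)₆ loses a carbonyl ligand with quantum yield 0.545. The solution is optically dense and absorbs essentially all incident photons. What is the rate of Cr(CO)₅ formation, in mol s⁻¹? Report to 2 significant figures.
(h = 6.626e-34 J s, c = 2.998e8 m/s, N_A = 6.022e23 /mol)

2.0e-6 mol s⁻¹

Photon energy at 346 nm: hc/λ = (6.626e-34)(2.998e8)/(346e-9) = 5.741e-19 J.
Energy delivered: (1.27 W)(4010 s) = 5093 J.
Photons incident: 5093 / 5.741e-19 = 8.871e21, i.e. 8.871e21/6.022e23 = 0.01473 mol.
Product formed: 0.545 × 0.01473 = 0.008028 mol.
Rate: 0.008028 / 4010 s = 2.0e-6 mol s⁻¹.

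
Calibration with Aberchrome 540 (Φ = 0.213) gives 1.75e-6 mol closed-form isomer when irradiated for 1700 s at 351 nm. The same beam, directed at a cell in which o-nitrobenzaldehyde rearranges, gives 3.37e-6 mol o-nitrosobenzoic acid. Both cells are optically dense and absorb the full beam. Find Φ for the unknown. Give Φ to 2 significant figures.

Φ = 0.41

Photons absorbed by the actinometer: 1.75e-6 / 0.213 = 8.216e-6 mol.
Φ(unknown) = 3.37e-6 / 8.216e-6 = 0.41.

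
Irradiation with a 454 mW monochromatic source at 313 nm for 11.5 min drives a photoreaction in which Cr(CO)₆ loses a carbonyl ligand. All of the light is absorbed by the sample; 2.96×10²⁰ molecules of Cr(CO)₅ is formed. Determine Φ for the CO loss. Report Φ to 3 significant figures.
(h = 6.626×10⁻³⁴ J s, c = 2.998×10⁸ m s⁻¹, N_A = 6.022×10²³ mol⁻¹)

Φ = 0.600

Product: 2.96×10²⁰ / 6.022×10²³ = 4.915×10⁻⁴ mol.
Photon energy at 313 nm: hc/λ = (6.626×10⁻³⁴)(2.998×10⁸)/(313×10⁻⁹) = 6.347×10⁻¹⁹ J.
Energy delivered: (454 mW)(690 s) = 313.3 J.
Photons incident: 313.3 / 6.347×10⁻¹⁹ = 4.936×10²⁰, i.e. 4.936×10²⁰/6.022×10²³ = 8.197×10⁻⁴ mol.
Φ = 4.915×10⁻⁴ mol / 8.197×10⁻⁴ mol photons = 0.600.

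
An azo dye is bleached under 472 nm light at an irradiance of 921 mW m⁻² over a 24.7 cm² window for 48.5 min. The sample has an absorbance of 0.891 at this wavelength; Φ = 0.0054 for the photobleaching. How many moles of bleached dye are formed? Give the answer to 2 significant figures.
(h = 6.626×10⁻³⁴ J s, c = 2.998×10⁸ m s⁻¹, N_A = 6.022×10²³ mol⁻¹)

1.2×10⁻⁷ mol

Photon energy at 472 nm: hc/λ = (6.626×10⁻³⁴)(2.998×10⁸)/(472×10⁻⁹) = 4.209×10⁻¹⁹ J.
Energy delivered: (921 mW m⁻²)(24.7×10⁻⁴ m²)(2910 s) = 6.620 J.
Photons incident: 6.620 / 4.209×10⁻¹⁹ = 1.573×10¹⁹, i.e. 1.573×10¹⁹/6.022×10²³ = 2.612×10⁻⁵ mol.
Fraction absorbed: 1 − 10^(−0.891) = 0.8715.
Photons absorbed: 0.8715 × 2.612×10⁻⁵ = 2.276×10⁻⁵ mol.
Product: Φ × n_abs = 0.0054 × 2.276×10⁻⁵ = 1.229×10⁻⁷ mol.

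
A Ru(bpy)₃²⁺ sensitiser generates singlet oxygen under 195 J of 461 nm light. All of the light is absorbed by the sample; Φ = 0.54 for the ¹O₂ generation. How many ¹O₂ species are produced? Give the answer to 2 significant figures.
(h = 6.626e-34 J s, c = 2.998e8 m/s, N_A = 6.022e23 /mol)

2.4e20 species

Photon energy at 461 nm: hc/λ = (6.626e-34)(2.998e8)/(461e-9) = 4.309e-19 J.
Photons incident: 195 / 4.309e-19 = 4.525e20, i.e. 4.525e20/6.022e23 = 7.514e-4 mol.
Product: Φ × n_abs = 0.54 × 7.514e-4 = 4.058e-4 mol.
As a count: 4.058e-4 × 6.022e23 = 2.4e20.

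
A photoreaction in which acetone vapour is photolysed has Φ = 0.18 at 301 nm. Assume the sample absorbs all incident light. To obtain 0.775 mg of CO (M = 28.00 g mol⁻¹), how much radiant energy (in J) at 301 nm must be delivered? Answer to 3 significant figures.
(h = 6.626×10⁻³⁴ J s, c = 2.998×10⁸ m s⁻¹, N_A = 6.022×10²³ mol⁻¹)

Product: 0.775 mg / 28.00 g mol⁻¹ = 2.768×10⁻⁵ mol.
Photons that must be absorbed: 2.768×10⁻⁵ / 0.18 = 1.538×10⁻⁴ mol.
Photon energy: hc/λ = 6.600×10⁻¹⁹ J; per mole, 3.975×10⁵ J mol⁻¹.
Energy required: 1.538×10⁻⁴ × 3.975×10⁵ = 61.1 J.

61.1 J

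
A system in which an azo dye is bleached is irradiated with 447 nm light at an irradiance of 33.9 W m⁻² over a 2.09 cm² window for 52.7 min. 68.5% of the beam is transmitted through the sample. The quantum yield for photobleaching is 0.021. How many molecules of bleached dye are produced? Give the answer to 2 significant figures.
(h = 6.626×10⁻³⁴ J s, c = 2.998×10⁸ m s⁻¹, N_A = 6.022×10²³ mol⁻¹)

3.3×10¹⁷ molecules

Photon energy at 447 nm: hc/λ = (6.626×10⁻³⁴)(2.998×10⁸)/(447×10⁻⁹) = 4.444×10⁻¹⁹ J.
Energy delivered: (33.9 W m⁻²)(2.09×10⁻⁴ m²)(3162 s) = 22.40 J.
Photons incident: 22.40 / 4.444×10⁻¹⁹ = 5.041×10¹⁹, i.e. 5.041×10¹⁹/6.022×10²³ = 8.371×10⁻⁵ mol.
Fraction absorbed: 1 − 68.5/100 = 0.3150.
Photons absorbed: 0.3150 × 8.371×10⁻⁵ = 2.637×10⁻⁵ mol.
Product: Φ × n_abs = 0.021 × 2.637×10⁻⁵ = 5.538×10⁻⁷ mol.
As a count: 5.538×10⁻⁷ × 6.022×10²³ = 3.3×10¹⁷.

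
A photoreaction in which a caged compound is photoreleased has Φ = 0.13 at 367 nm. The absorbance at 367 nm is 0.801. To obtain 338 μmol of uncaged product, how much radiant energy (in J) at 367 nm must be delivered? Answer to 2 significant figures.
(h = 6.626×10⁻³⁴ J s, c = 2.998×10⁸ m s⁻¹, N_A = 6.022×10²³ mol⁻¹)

1000 J

Product: 338 μmol = 3.38×10⁻⁴ mol.
Photons that must be absorbed: 3.38×10⁻⁴ / 0.13 = 0.002600 mol.
Fraction absorbed: 1 − 10^(−0.801) = 0.8419.
Incident photons needed: 0.002600 / 0.8419 = 0.003088 mol.
Photon energy: hc/λ = 5.413×10⁻¹⁹ J; per mole, 3.260×10⁵ J mol⁻¹.
Energy required: 0.003088 × 3.260×10⁵ = 1000 J.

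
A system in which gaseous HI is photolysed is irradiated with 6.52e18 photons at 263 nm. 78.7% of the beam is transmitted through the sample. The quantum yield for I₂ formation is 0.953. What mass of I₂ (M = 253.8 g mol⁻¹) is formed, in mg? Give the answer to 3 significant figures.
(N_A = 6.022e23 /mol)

0.558 mg

Moles of photons: 6.52e18 / 6.022e23 = 1.083e-5 mol.
Fraction absorbed: 1 − 78.7/100 = 0.2130.
Photons absorbed: 0.2130 × 1.083e-5 = 2.307e-6 mol.
Product: Φ × n_abs = 0.953 × 2.307e-6 = 2.199e-6 mol.
Mass: 2.199e-6 × 253.8 = 5.581e-4 g = 0.558 mg.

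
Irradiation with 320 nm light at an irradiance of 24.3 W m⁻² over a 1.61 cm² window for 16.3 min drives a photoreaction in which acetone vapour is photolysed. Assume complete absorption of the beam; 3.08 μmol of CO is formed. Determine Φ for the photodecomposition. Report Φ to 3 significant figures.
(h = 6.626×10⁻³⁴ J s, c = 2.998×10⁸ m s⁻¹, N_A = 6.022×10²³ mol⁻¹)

Product: 3.08 μmol = 3.08×10⁻⁶ mol.
Photon energy at 320 nm: hc/λ = (6.626×10⁻³⁴)(2.998×10⁸)/(320×10⁻⁹) = 6.208×10⁻¹⁹ J.
Energy delivered: (24.3 W m⁻²)(1.61×10⁻⁴ m²)(978 s) = 3.826 J.
Photons incident: 3.826 / 6.208×10⁻¹⁹ = 6.163×10¹⁸, i.e. 6.163×10¹⁸/6.022×10²³ = 1.023×10⁻⁵ mol.
Φ = 3.08×10⁻⁶ mol / 1.023×10⁻⁵ mol photons = 0.301.

Φ = 0.301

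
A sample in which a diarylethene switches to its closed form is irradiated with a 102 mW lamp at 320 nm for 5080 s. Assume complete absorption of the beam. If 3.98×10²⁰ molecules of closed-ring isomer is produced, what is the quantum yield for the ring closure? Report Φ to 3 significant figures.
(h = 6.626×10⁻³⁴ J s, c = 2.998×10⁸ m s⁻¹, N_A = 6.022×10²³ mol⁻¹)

Φ = 0.477

Product: 3.98×10²⁰ / 6.022×10²³ = 6.609×10⁻⁴ mol.
Photon energy at 320 nm: hc/λ = (6.626×10⁻³⁴)(2.998×10⁸)/(320×10⁻⁹) = 6.208×10⁻¹⁹ J.
Energy delivered: (102 mW)(5080 s) = 518.2 J.
Photons incident: 518.2 / 6.208×10⁻¹⁹ = 8.347×10²⁰, i.e. 8.347×10²⁰/6.022×10²³ = 0.001386 mol.
Φ = 6.609×10⁻⁴ mol / 0.001386 mol photons = 0.477.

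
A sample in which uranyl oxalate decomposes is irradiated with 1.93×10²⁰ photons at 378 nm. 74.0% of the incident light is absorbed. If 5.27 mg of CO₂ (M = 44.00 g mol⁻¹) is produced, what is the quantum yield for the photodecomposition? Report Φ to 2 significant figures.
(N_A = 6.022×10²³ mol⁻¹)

Product: 5.27 mg / 44.00 g mol⁻¹ = 1.198×10⁻⁴ mol.
Moles of photons: 1.93×10²⁰ / 6.022×10²³ = 3.205×10⁻⁴ mol.
Photons absorbed: 0.740 × 3.205×10⁻⁴ = 2.372×10⁻⁴ mol.
Φ = 1.198×10⁻⁴ mol / 2.372×10⁻⁴ mol photons = 0.51.

Φ = 0.51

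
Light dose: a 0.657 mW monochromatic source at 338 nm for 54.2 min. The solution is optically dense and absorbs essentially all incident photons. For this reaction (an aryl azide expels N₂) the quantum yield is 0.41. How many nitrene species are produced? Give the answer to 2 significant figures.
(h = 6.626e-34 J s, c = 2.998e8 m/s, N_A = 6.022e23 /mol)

1.5e18 species

Photon energy at 338 nm: hc/λ = (6.626e-34)(2.998e8)/(338e-9) = 5.877e-19 J.
Energy delivered: (0.657 mW)(3252 s) = 2.137 J.
Photons incident: 2.137 / 5.877e-19 = 3.636e18, i.e. 3.636e18/6.022e23 = 6.038e-6 mol.
Product: Φ × n_abs = 0.41 × 6.038e-6 = 2.476e-6 mol.
As a count: 2.476e-6 × 6.022e23 = 1.5e18.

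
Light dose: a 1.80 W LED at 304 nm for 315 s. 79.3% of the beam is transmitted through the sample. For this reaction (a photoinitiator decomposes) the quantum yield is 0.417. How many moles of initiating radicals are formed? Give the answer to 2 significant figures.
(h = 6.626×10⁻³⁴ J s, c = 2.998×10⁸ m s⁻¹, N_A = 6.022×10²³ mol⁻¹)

1.2×10⁻⁴ mol

Photon energy at 304 nm: hc/λ = (6.626×10⁻³⁴)(2.998×10⁸)/(304×10⁻⁹) = 6.534×10⁻¹⁹ J.
Energy delivered: (1.80 W)(315 s) = 567.0 J.
Photons incident: 567.0 / 6.534×10⁻¹⁹ = 8.678×10²⁰, i.e. 8.678×10²⁰/6.022×10²³ = 0.001441 mol.
Fraction absorbed: 1 − 79.3/100 = 0.2070.
Photons absorbed: 0.2070 × 0.001441 = 2.983×10⁻⁴ mol.
Product: Φ × n_abs = 0.417 × 2.983×10⁻⁴ = 1.244×10⁻⁴ mol.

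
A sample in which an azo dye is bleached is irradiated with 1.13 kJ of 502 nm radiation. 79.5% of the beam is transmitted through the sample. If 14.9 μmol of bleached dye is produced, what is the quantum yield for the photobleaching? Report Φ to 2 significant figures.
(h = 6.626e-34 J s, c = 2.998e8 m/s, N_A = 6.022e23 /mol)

Φ = 0.015

Product: 14.9 μmol = 1.49e-5 mol.
Photon energy at 502 nm: hc/λ = (6.626e-34)(2.998e8)/(502e-9) = 3.957e-19 J.
Incident energy: 1.13 kJ = 1130 J.
Photons incident: 1130 / 3.957e-19 = 2.856e21, i.e. 2.856e21/6.022e23 = 0.004743 mol.
Fraction absorbed: 1 − 79.5/100 = 0.2050.
Photons absorbed: 0.2050 × 0.004743 = 9.723e-4 mol.
Φ = 1.49e-5 mol / 9.723e-4 mol photons = 0.015.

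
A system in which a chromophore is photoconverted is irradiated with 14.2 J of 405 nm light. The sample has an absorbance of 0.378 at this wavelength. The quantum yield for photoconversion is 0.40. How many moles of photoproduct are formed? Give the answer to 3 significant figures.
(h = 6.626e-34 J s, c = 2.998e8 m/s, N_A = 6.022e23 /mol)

Photon energy at 405 nm: hc/λ = (6.626e-34)(2.998e8)/(405e-9) = 4.905e-19 J.
Photons incident: 14.2 / 4.905e-19 = 2.895e19, i.e. 2.895e19/6.022e23 = 4.807e-5 mol.
Fraction absorbed: 1 − 10^(−0.378) = 0.5812.
Photons absorbed: 0.5812 × 4.807e-5 = 2.794e-5 mol.
Product: Φ × n_abs = 0.40 × 2.794e-5 = 1.118e-5 mol.

1.12e-5 mol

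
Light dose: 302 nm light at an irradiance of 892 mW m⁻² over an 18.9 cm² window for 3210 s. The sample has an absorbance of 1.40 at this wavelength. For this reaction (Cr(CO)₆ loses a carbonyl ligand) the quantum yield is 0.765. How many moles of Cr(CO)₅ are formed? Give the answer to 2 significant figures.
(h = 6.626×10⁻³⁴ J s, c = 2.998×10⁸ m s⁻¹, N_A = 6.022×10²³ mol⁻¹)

1.0×10⁻⁵ mol

Photon energy at 302 nm: hc/λ = (6.626×10⁻³⁴)(2.998×10⁸)/(302×10⁻⁹) = 6.578×10⁻¹⁹ J.
Energy delivered: (892 mW m⁻²)(18.9×10⁻⁴ m²)(3210 s) = 5.412 J.
Photons incident: 5.412 / 6.578×10⁻¹⁹ = 8.227×10¹⁸, i.e. 8.227×10¹⁸/6.022×10²³ = 1.366×10⁻⁵ mol.
Fraction absorbed: 1 − 10^(−1.40) = 0.9602.
Photons absorbed: 0.9602 × 1.366×10⁻⁵ = 1.312×10⁻⁵ mol.
Product: Φ × n_abs = 0.765 × 1.312×10⁻⁵ = 1.004×10⁻⁵ mol.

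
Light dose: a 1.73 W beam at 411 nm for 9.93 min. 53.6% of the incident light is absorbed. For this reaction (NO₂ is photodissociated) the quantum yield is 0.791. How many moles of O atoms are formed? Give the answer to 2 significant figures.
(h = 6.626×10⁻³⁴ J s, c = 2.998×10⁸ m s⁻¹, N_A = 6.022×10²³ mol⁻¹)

0.0015 mol

Photon energy at 411 nm: hc/λ = (6.626×10⁻³⁴)(2.998×10⁸)/(411×10⁻⁹) = 4.833×10⁻¹⁹ J.
Energy delivered: (1.73 W)(595.8 s) = 1031 J.
Photons incident: 1031 / 4.833×10⁻¹⁹ = 2.133×10²¹, i.e. 2.133×10²¹/6.022×10²³ = 0.003542 mol.
Photons absorbed: 0.536 × 0.003542 = 0.001899 mol.
Product: Φ × n_abs = 0.791 × 0.001899 = 0.001502 mol.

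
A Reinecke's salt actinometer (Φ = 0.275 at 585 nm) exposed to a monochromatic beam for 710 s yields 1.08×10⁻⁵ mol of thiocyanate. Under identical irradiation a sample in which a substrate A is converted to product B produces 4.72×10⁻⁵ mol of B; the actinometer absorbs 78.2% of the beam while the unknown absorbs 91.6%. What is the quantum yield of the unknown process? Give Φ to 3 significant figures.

Photons absorbed by the actinometer: 1.08×10⁻⁵ / 0.275 = 3.927×10⁻⁵ mol.
Incident flux: 3.927×10⁻⁵ / 0.782 = 5.022×10⁻⁵ einstein.
Absorbed by unknown: 0.916 × 5.022×10⁻⁵ = 4.600×10⁻⁵ mol.
Φ(unknown) = 4.72×10⁻⁵ / 4.600×10⁻⁵ = 1.03.

Φ = 1.03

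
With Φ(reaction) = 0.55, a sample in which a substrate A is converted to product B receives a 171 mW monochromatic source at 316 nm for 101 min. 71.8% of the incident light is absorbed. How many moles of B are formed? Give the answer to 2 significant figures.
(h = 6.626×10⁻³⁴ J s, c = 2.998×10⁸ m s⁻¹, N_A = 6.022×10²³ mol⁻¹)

0.0011 mol

Photon energy at 316 nm: hc/λ = (6.626×10⁻³⁴)(2.998×10⁸)/(316×10⁻⁹) = 6.286×10⁻¹⁹ J.
Energy delivered: (171 mW)(6060 s) = 1036 J.
Photons incident: 1036 / 6.286×10⁻¹⁹ = 1.648×10²¹, i.e. 1.648×10²¹/6.022×10²³ = 0.002737 mol.
Photons absorbed: 0.718 × 0.002737 = 0.001965 mol.
Product: Φ × n_abs = 0.55 × 0.001965 = 0.001081 mol.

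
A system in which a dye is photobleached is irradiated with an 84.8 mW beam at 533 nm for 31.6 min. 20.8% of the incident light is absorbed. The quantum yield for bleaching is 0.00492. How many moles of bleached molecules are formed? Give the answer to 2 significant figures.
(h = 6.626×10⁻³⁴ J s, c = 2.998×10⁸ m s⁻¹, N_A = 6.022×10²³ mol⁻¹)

7.3×10⁻⁷ mol

Photon energy at 533 nm: hc/λ = (6.626×10⁻³⁴)(2.998×10⁸)/(533×10⁻⁹) = 3.727×10⁻¹⁹ J.
Energy delivered: (84.8 mW)(1896 s) = 160.8 J.
Photons incident: 160.8 / 3.727×10⁻¹⁹ = 4.314×10²⁰, i.e. 4.314×10²⁰/6.022×10²³ = 7.164×10⁻⁴ mol.
Photons absorbed: 0.208 × 7.164×10⁻⁴ = 1.490×10⁻⁴ mol.
Product: Φ × n_abs = 0.00492 × 1.490×10⁻⁴ = 7.331×10⁻⁷ mol.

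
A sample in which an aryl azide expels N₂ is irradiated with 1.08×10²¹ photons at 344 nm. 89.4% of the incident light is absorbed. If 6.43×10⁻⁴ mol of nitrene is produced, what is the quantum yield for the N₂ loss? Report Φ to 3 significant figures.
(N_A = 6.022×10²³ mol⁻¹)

Φ = 0.401

Moles of photons: 1.08×10²¹ / 6.022×10²³ = 0.001793 mol.
Photons absorbed: 0.894 × 0.001793 = 0.001603 mol.
Φ = 6.43×10⁻⁴ mol / 0.001603 mol photons = 0.401.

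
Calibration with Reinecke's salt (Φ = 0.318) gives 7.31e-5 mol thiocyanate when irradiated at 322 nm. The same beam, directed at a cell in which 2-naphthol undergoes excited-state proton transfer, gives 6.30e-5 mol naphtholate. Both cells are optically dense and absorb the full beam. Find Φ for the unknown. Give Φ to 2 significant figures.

Φ = 0.27

Photons absorbed by the actinometer: 7.31e-5 / 0.318 = 2.299e-4 mol.
Φ(unknown) = 6.30e-5 / 2.299e-4 = 0.27.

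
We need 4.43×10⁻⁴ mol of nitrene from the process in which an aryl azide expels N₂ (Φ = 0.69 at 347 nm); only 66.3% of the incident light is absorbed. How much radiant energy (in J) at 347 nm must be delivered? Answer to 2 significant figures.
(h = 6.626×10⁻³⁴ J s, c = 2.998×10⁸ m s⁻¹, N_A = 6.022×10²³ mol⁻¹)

Photons that must be absorbed: 4.43×10⁻⁴ / 0.69 = 6.420×10⁻⁴ mol.
Incident photons needed: 6.420×10⁻⁴ / 0.663 = 9.683×10⁻⁴ mol.
Photon energy: hc/λ = 5.725×10⁻¹⁹ J; per mole, 3.448×10⁵ J mol⁻¹.
Energy required: 9.683×10⁻⁴ × 3.448×10⁵ = 330 J.

330 J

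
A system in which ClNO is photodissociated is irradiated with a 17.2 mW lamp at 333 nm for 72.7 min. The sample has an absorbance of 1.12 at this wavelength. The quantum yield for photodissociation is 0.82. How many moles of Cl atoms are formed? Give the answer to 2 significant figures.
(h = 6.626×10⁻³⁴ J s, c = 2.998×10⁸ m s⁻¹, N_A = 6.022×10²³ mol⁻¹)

Photon energy at 333 nm: hc/λ = (6.626×10⁻³⁴)(2.998×10⁸)/(333×10⁻⁹) = 5.965×10⁻¹⁹ J.
Energy delivered: (17.2 mW)(4362 s) = 75.03 J.
Photons incident: 75.03 / 5.965×10⁻¹⁹ = 1.258×10²⁰, i.e. 1.258×10²⁰/6.022×10²³ = 2.089×10⁻⁴ mol.
Fraction absorbed: 1 − 10^(−1.12) = 0.9241.
Photons absorbed: 0.9241 × 2.089×10⁻⁴ = 1.930×10⁻⁴ mol.
Product: Φ × n_abs = 0.82 × 1.930×10⁻⁴ = 1.583×10⁻⁴ mol.

1.6×10⁻⁴ mol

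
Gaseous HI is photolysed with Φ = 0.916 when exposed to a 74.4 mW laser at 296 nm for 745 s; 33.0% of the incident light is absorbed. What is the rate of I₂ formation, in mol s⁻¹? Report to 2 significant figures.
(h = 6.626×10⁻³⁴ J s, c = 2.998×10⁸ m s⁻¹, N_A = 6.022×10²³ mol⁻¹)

5.6×10⁻⁸ mol s⁻¹

Photon energy at 296 nm: hc/λ = (6.626×10⁻³⁴)(2.998×10⁸)/(296×10⁻⁹) = 6.711×10⁻¹⁹ J.
Energy delivered: (74.4 mW)(745 s) = 55.43 J.
Photons incident: 55.43 / 6.711×10⁻¹⁹ = 8.260×10¹⁹, i.e. 8.260×10¹⁹/6.022×10²³ = 1.372×10⁻⁴ mol.
Photons absorbed: 0.330 × 1.372×10⁻⁴ = 4.528×10⁻⁵ mol.
Product formed: 0.916 × 4.528×10⁻⁵ = 4.148×10⁻⁵ mol.
Rate: 4.148×10⁻⁵ / 745 s = 5.6×10⁻⁸ mol s⁻¹.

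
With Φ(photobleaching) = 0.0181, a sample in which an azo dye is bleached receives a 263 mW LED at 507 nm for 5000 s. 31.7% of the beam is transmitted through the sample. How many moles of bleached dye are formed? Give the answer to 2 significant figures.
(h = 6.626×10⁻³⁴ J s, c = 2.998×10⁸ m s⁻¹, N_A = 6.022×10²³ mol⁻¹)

6.9×10⁻⁵ mol

Photon energy at 507 nm: hc/λ = (6.626×10⁻³⁴)(2.998×10⁸)/(507×10⁻⁹) = 3.918×10⁻¹⁹ J.
Energy delivered: (263 mW)(5000 s) = 1315 J.
Photons incident: 1315 / 3.918×10⁻¹⁹ = 3.356×10²¹, i.e. 3.356×10²¹/6.022×10²³ = 0.005573 mol.
Fraction absorbed: 1 − 31.7/100 = 0.6830.
Photons absorbed: 0.6830 × 0.005573 = 0.003806 mol.
Product: Φ × n_abs = 0.0181 × 0.003806 = 6.889×10⁻⁵ mol.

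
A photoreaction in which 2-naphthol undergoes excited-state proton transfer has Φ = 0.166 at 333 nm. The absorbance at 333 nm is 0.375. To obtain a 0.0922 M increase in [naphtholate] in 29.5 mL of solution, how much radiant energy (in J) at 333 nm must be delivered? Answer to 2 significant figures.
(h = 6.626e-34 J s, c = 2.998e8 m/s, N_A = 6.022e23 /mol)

1.0e4 J

Product: (0.0922 M)(0.0295 L) = 0.002720 mol.
Photons that must be absorbed: 0.002720 / 0.166 = 0.01639 mol.
Fraction absorbed: 1 − 10^(−0.375) = 0.5783.
Incident photons needed: 0.01639 / 0.5783 = 0.02834 mol.
Photon energy: hc/λ = 5.965e-19 J; per mole, 3.592e5 J mol⁻¹.
Energy required: 0.02834 × 3.592e5 = 1.0e4 J.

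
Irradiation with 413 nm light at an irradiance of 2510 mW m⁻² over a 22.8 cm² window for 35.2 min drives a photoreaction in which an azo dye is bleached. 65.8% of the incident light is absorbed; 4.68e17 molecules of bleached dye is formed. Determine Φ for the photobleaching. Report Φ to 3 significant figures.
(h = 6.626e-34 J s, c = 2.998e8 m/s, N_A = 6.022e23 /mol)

Product: 4.68e17 / 6.022e23 = 7.772e-7 mol.
Photon energy at 413 nm: hc/λ = (6.626e-34)(2.998e8)/(413e-9) = 4.810e-19 J.
Energy delivered: (2510 mW m⁻²)(22.8e-4 m²)(2112 s) = 12.09 J.
Photons incident: 12.09 / 4.810e-19 = 2.514e19, i.e. 2.514e19/6.022e23 = 4.175e-5 mol.
Photons absorbed: 0.658 × 4.175e-5 = 2.747e-5 mol.
Φ = 7.772e-7 mol / 2.747e-5 mol photons = 0.0283.

Φ = 0.0283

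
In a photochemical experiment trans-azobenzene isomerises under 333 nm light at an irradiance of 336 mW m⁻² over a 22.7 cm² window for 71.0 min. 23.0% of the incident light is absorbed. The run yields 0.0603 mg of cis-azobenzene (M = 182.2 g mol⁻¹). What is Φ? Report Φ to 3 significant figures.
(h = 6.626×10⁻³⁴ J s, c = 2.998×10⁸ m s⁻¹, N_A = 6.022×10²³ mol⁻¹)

Φ = 0.159

Product: 0.0603 mg / 182.2 g mol⁻¹ = 3.310×10⁻⁷ mol.
Photon energy at 333 nm: hc/λ = (6.626×10⁻³⁴)(2.998×10⁸)/(333×10⁻⁹) = 5.965×10⁻¹⁹ J.
Energy delivered: (336 mW m⁻²)(22.7×10⁻⁴ m²)(4260 s) = 3.249 J.
Photons incident: 3.249 / 5.965×10⁻¹⁹ = 5.447×10¹⁸, i.e. 5.447×10¹⁸/6.022×10²³ = 9.045×10⁻⁶ mol.
Photons absorbed: 0.230 × 9.045×10⁻⁶ = 2.080×10⁻⁶ mol.
Φ = 3.310×10⁻⁷ mol / 2.080×10⁻⁶ mol photons = 0.159.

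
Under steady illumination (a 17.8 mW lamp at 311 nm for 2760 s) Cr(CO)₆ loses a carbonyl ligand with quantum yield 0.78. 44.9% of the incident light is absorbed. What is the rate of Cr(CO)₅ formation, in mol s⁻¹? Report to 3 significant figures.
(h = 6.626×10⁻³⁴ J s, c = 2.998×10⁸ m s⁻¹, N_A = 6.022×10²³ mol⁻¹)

Photon energy at 311 nm: hc/λ = (6.626×10⁻³⁴)(2.998×10⁸)/(311×10⁻⁹) = 6.387×10⁻¹⁹ J.
Energy delivered: (17.8 mW)(2760 s) = 49.13 J.
Photons incident: 49.13 / 6.387×10⁻¹⁹ = 7.692×10¹⁹, i.e. 7.692×10¹⁹/6.022×10²³ = 1.277×10⁻⁴ mol.
Photons absorbed: 0.449 × 1.277×10⁻⁴ = 5.734×10⁻⁵ mol.
Product formed: 0.78 × 5.734×10⁻⁵ = 4.473×10⁻⁵ mol.
Rate: 4.473×10⁻⁵ / 2760 s = 1.62×10⁻⁸ mol s⁻¹.

1.62×10⁻⁸ mol s⁻¹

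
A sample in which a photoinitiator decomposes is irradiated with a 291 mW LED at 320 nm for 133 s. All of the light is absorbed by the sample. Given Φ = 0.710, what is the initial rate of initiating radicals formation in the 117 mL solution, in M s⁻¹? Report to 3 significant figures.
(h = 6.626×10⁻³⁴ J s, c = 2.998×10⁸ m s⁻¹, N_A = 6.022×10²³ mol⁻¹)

4.72×10⁻⁶ M s⁻¹

Photon energy at 320 nm: hc/λ = (6.626×10⁻³⁴)(2.998×10⁸)/(320×10⁻⁹) = 6.208×10⁻¹⁹ J.
Energy delivered: (291 mW)(133 s) = 38.70 J.
Photons incident: 38.70 / 6.208×10⁻¹⁹ = 6.234×10¹⁹, i.e. 6.234×10¹⁹/6.022×10²³ = 1.035×10⁻⁴ mol.
Product formed: 0.710 × 1.035×10⁻⁴ = 7.348×10⁻⁵ mol.
Rate: 7.348×10⁻⁵ mol / (133 s × 0.117 L) = 4.72×10⁻⁶ M s⁻¹.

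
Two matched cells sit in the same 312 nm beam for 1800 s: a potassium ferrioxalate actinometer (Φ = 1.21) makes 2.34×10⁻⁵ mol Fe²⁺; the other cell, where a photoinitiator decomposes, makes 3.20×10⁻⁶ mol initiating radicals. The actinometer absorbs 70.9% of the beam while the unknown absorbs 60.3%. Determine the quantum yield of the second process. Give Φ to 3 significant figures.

Φ = 0.195

Photons absorbed by the actinometer: 2.34×10⁻⁵ / 1.21 = 1.934×10⁻⁵ mol.
Incident flux: 1.934×10⁻⁵ / 0.709 = 2.728×10⁻⁵ einstein.
Absorbed by unknown: 0.603 × 2.728×10⁻⁵ = 1.645×10⁻⁵ mol.
Φ(unknown) = 3.20×10⁻⁶ / 1.645×10⁻⁵ = 0.195.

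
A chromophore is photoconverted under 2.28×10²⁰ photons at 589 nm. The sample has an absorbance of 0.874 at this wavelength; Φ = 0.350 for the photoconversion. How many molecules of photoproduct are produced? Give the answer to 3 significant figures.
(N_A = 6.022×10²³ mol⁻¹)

6.91×10¹⁹ molecules

Moles of photons: 2.28×10²⁰ / 6.022×10²³ = 3.786×10⁻⁴ mol.
Fraction absorbed: 1 − 10^(−0.874) = 0.8663.
Photons absorbed: 0.8663 × 3.786×10⁻⁴ = 3.280×10⁻⁴ mol.
Product: Φ × n_abs = 0.350 × 3.280×10⁻⁴ = 1.148×10⁻⁴ mol.
As a count: 1.148×10⁻⁴ × 6.022×10²³ = 6.91×10¹⁹.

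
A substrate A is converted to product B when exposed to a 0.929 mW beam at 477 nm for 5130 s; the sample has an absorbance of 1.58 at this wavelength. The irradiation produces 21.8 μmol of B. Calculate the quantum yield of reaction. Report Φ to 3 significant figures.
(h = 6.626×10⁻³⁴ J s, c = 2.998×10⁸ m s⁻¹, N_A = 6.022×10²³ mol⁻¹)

Product: 21.8 μmol = 2.18×10⁻⁵ mol.
Photon energy at 477 nm: hc/λ = (6.626×10⁻³⁴)(2.998×10⁸)/(477×10⁻⁹) = 4.165×10⁻¹⁹ J.
Energy delivered: (0.929 mW)(5130 s) = 4.766 J.
Photons incident: 4.766 / 4.165×10⁻¹⁹ = 1.144×10¹⁹, i.e. 1.144×10¹⁹/6.022×10²³ = 1.900×10⁻⁵ mol.
Fraction absorbed: 1 − 10^(−1.58) = 0.9737.
Photons absorbed: 0.9737 × 1.900×10⁻⁵ = 1.850×10⁻⁵ mol.
Φ = 2.18×10⁻⁵ mol / 1.850×10⁻⁵ mol photons = 1.18.

Φ = 1.18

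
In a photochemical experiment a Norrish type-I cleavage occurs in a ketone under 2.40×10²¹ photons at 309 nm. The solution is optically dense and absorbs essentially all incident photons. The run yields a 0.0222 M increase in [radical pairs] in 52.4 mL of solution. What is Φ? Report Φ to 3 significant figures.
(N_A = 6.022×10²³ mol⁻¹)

Φ = 0.292

Product: (0.0222 M)(0.0524 L) = 0.001163 mol.
Moles of photons: 2.40×10²¹ / 6.022×10²³ = 0.003985 mol.
Φ = 0.001163 mol / 0.003985 mol photons = 0.292.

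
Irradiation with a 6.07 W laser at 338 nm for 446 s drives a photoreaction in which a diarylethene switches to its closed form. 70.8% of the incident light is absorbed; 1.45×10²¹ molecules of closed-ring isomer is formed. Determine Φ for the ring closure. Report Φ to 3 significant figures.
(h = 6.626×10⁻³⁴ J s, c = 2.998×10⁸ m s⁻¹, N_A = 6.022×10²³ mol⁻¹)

Φ = 0.445

Product: 1.45×10²¹ / 6.022×10²³ = 0.002408 mol.
Photon energy at 338 nm: hc/λ = (6.626×10⁻³⁴)(2.998×10⁸)/(338×10⁻⁹) = 5.877×10⁻¹⁹ J.
Energy delivered: (6.07 W)(446 s) = 2707 J.
Photons incident: 2707 / 5.877×10⁻¹⁹ = 4.606×10²¹, i.e. 4.606×10²¹/6.022×10²³ = 0.007649 mol.
Photons absorbed: 0.708 × 0.007649 = 0.005415 mol.
Φ = 0.002408 mol / 0.005415 mol photons = 0.445.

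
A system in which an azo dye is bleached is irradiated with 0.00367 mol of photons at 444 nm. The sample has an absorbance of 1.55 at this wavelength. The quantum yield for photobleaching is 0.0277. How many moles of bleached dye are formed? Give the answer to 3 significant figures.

Fraction absorbed: 1 − 10^(−1.55) = 0.9718.
Photons absorbed: 0.9718 × 0.00367 = 0.003567 mol.
Product: Φ × n_abs = 0.0277 × 0.003567 = 9.881e-5 mol.

9.88e-5 mol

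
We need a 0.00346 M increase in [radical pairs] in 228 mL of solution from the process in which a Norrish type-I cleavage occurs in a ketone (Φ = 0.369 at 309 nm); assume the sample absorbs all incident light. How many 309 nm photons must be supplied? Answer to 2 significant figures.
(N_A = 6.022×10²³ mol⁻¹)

1.3×10²¹ photons

Product: (0.00346 M)(0.228 L) = 7.889×10⁻⁴ mol.
Photons that must be absorbed: 7.889×10⁻⁴ / 0.369 = 0.002138 mol.
Photon count: 0.002138 × 6.022×10²³ = 1.3×10²¹.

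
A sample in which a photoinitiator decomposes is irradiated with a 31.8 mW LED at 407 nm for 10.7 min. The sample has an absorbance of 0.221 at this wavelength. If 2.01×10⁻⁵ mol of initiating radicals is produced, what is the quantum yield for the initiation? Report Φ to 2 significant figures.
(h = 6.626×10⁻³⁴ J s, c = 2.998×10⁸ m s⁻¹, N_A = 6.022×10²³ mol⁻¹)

Photon energy at 407 nm: hc/λ = (6.626×10⁻³⁴)(2.998×10⁸)/(407×10⁻⁹) = 4.881×10⁻¹⁹ J.
Energy delivered: (31.8 mW)(642 s) = 20.42 J.
Photons incident: 20.42 / 4.881×10⁻¹⁹ = 4.184×10¹⁹, i.e. 4.184×10¹⁹/6.022×10²³ = 6.948×10⁻⁵ mol.
Fraction absorbed: 1 − 10^(−0.221) = 0.3988.
Photons absorbed: 0.3988 × 6.948×10⁻⁵ = 2.771×10⁻⁵ mol.
Φ = 2.01×10⁻⁵ mol / 2.771×10⁻⁵ mol photons = 0.73.

Φ = 0.73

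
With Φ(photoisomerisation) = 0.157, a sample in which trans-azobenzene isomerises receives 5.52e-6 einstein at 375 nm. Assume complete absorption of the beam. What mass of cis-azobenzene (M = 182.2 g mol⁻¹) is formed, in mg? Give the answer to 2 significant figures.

Product: Φ × n_abs = 0.157 × 5.52e-6 = 8.666e-7 mol.
Mass: 8.666e-7 × 182.2 = 1.579e-4 g = 0.16 mg.

0.16 mg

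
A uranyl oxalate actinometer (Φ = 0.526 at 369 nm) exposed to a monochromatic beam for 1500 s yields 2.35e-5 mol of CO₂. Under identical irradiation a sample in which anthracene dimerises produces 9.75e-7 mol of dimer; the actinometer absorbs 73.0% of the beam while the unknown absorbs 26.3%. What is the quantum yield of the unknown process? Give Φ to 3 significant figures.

Φ = 0.0606

Photons absorbed by the actinometer: 2.35e-5 / 0.526 = 4.468e-5 mol.
Incident flux: 4.468e-5 / 0.730 = 6.121e-5 einstein.
Absorbed by unknown: 0.263 × 6.121e-5 = 1.610e-5 mol.
Φ(unknown) = 9.75e-7 / 1.610e-5 = 0.0606.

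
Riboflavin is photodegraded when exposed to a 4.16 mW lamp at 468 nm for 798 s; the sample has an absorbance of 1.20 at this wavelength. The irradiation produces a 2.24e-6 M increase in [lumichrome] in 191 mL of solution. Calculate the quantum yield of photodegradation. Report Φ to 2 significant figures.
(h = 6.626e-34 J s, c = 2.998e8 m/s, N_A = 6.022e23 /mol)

Φ = 0.035

Product: (2.24e-6 M)(0.191 L) = 4.278e-7 mol.
Photon energy at 468 nm: hc/λ = (6.626e-34)(2.998e8)/(468e-9) = 4.245e-19 J.
Energy delivered: (4.16 mW)(798 s) = 3.320 J.
Photons incident: 3.320 / 4.245e-19 = 7.821e18, i.e. 7.821e18/6.022e23 = 1.299e-5 mol.
Fraction absorbed: 1 − 10^(−1.20) = 0.9369.
Photons absorbed: 0.9369 × 1.299e-5 = 1.217e-5 mol.
Φ = 4.278e-7 mol / 1.217e-5 mol photons = 0.035.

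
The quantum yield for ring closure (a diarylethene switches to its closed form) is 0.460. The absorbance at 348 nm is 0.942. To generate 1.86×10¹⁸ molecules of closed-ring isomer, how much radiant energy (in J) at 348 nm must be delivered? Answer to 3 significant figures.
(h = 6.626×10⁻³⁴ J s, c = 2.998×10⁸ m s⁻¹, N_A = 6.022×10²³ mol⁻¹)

Product: 1.86×10¹⁸ / 6.022×10²³ = 3.089×10⁻⁶ mol.
Photons that must be absorbed: 3.089×10⁻⁶ / 0.460 = 6.715×10⁻⁶ mol.
Fraction absorbed: 1 − 10^(−0.942) = 0.8857.
Incident photons needed: 6.715×10⁻⁶ / 0.8857 = 7.582×10⁻⁶ mol.
Photon energy: hc/λ = 5.708×10⁻¹⁹ J; per mole, 3.437×10⁵ J mol⁻¹.
Energy required: 7.582×10⁻⁶ × 3.437×10⁵ = 2.61 J.

2.61 J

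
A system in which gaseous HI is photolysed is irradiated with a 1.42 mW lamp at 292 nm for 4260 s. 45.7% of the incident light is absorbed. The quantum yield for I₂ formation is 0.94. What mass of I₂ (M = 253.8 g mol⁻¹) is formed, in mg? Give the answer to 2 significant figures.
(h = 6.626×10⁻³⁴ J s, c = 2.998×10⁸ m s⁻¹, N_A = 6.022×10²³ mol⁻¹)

1.6 mg

Photon energy at 292 nm: hc/λ = (6.626×10⁻³⁴)(2.998×10⁸)/(292×10⁻⁹) = 6.803×10⁻¹⁹ J.
Energy delivered: (1.42 mW)(4260 s) = 6.049 J.
Photons incident: 6.049 / 6.803×10⁻¹⁹ = 8.892×10¹⁸, i.e. 8.892×10¹⁸/6.022×10²³ = 1.477×10⁻⁵ mol.
Photons absorbed: 0.457 × 1.477×10⁻⁵ = 6.750×10⁻⁶ mol.
Product: Φ × n_abs = 0.94 × 6.750×10⁻⁶ = 6.345×10⁻⁶ mol.
Mass: 6.345×10⁻⁶ × 253.8 = 0.001610 g = 1.6 mg.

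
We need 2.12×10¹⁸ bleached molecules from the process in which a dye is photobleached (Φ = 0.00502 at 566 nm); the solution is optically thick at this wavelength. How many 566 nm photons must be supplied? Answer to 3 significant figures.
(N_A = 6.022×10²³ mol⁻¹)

Product: 2.12×10¹⁸ / 6.022×10²³ = 3.520×10⁻⁶ mol.
Photons that must be absorbed: 3.520×10⁻⁶ / 0.00502 = 7.012×10⁻⁴ mol.
Photon count: 7.012×10⁻⁴ × 6.022×10²³ = 4.22×10²⁰.

4.22×10²⁰ photons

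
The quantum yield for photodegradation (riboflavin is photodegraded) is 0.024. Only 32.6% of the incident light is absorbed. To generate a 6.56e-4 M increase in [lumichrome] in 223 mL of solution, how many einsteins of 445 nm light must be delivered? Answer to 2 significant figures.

0.019 einstein

Product: (6.56e-4 M)(0.223 L) = 1.463e-4 mol.
Photons that must be absorbed: 1.463e-4 / 0.024 = 0.006096 mol.
Incident photons needed: 0.006096 / 0.326 = 0.01870 mol.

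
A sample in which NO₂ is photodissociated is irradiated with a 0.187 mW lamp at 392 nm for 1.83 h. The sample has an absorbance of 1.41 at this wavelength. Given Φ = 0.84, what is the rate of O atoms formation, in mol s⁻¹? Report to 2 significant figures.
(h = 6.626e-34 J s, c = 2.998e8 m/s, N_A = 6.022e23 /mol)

4.9e-10 mol s⁻¹

Photon energy at 392 nm: hc/λ = (6.626e-34)(2.998e8)/(392e-9) = 5.068e-19 J.
Energy delivered: (0.187 mW)(6588 s) = 1.232 J.
Photons incident: 1.232 / 5.068e-19 = 2.431e18, i.e. 2.431e18/6.022e23 = 4.037e-6 mol.
Fraction absorbed: 1 − 10^(−1.41) = 0.9611.
Photons absorbed: 0.9611 × 4.037e-6 = 3.880e-6 mol.
Product formed: 0.84 × 3.880e-6 = 3.259e-6 mol.
Rate: 3.259e-6 / 6588 s = 4.9e-10 mol s⁻¹.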